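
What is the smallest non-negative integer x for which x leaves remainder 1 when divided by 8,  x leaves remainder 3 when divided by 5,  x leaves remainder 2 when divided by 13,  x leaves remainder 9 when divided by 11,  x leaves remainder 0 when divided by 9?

5553

The moduli are pairwise coprime; N = 8·5·13·11·9 = 51480.
N/8 = 6435; 6435 ≡ 3 (mod 8); 3·3 ≡ 1, so inverse 3.
N/5 = 10296; 10296 ≡ 1 (mod 5), inverse 1.
N/13 = 3960; 3960 ≡ 8 (mod 13); 8·5 ≡ 1, so inverse 5.
N/11 = 4680; 4680 ≡ 5 (mod 11); 5·9 ≡ 1, so inverse 9.
N/9 = 5720; 5720 ≡ 5 (mod 9); 5·2 ≡ 1, so inverse 2.
x ≡ 1·6435·3 + 3·10296·1 + 2·3960·5 + 9·4680·9 + 0·5720·2 = 468873.
468873 mod 51480 = 5553.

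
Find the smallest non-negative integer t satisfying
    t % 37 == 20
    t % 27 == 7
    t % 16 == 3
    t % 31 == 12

The moduli are pairwise coprime; N = 37·27·16·31 = 495504.
N/37 = 13392; 13392 ≡ 35 (mod 37); 35·18 ≡ 1, so inverse 18.
N/27 = 18352; 18352 ≡ 19 (mod 27); 19·10 ≡ 1, so inverse 10.
N/16 = 30969; 30969 ≡ 9 (mod 16); 9·9 ≡ 1, so inverse 9.
N/31 = 15984; 15984 ≡ 19 (mod 31); 19·18 ≡ 1, so inverse 18.
t ≡ 20·13392·18 + 7·18352·10 + 3·30969·9 + 12·15984·18 = 10394467.
10394467 mod 495504 = 484387.

484387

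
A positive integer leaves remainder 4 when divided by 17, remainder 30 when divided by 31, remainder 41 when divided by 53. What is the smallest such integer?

23838

The moduli are pairwise coprime; N = 17·31·53 = 27931.
N/17 = 1643; 1643 ≡ 11 (mod 17); 11·14 ≡ 1, so inverse 14.
N/31 = 901; 901 ≡ 2 (mod 31); 2·16 ≡ 1, so inverse 16.
N/53 = 527; 527 ≡ 50 (mod 53); 50·35 ≡ 1, so inverse 35.
m ≡ 4·1643·14 + 30·901·16 + 41·527·35 = 1280733.
1280733 mod 27931 = 23838.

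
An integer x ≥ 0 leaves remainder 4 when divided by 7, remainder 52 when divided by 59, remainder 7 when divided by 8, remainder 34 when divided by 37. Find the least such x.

From x ≡ 4 (mod 7) write x = 4 + 7t. Substituting into x ≡ 52 (mod 59) gives 7t ≡ 48 (mod 59), and since 7⁻¹ ≡ 17 (mod 59), t ≡ 49. Hence x ≡ 4 + 7·49 = 347 (mod 413).
From x ≡ 347 (mod 413) write x = 347 + 413t. Substituting into x ≡ 7 (mod 8) gives 413t ≡ 4 (mod 8), and since 5⁻¹ ≡ 5 (mod 8), t ≡ 4. Hence x ≡ 347 + 413·4 = 1999 (mod 3304).
From x ≡ 1999 (mod 3304) write x = 1999 + 3304t. Substituting into x ≡ 34 (mod 37) gives 3304t ≡ 33 (mod 37), and since 11⁻¹ ≡ 27 (mod 37), t ≡ 3. Hence x ≡ 1999 + 3304·3 = 11911 (mod 122248).

11911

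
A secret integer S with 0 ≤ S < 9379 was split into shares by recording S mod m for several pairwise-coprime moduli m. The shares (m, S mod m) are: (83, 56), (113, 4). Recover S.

From S ≡ 56 (mod 83) write S = 56 + 83t. Substituting into S ≡ 4 (mod 113) gives 83t ≡ 61 (mod 113), and since 83⁻¹ ≡ 64 (mod 113), t ≡ 62. Hence S ≡ 56 + 83·62 = 5202 (mod 9379).

5202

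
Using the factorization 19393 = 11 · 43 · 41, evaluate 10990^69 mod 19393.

2234

Mod 11: 10990 ≡ 1; by Fermat, exponent reduces to 69 mod 10 = 9; 1^9 ≡ 1 (mod 11).
Mod 43: 10990 ≡ 25; by Fermat, exponent reduces to 69 mod 42 = 27; 25^27 ≡ 41 (mod 43).
Mod 41: 10990 ≡ 2; by Fermat, exponent reduces to 69 mod 40 = 29; 2^29 ≡ 20 (mod 41).
Combine by CRT: x ≡ 1 (mod 11), x ≡ 41 (mod 43), x ≡ 20 (mod 41) ⇒ x ≡ 2234 (mod 19393).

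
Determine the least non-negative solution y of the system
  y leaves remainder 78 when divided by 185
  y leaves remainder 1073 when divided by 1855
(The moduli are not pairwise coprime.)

43738

Combine the congruences pairwise.
gcd(185, 1855) = 5 and 5 | (1073 − 78), so the pair is consistent; merging gives y ≡ 43738 (mod 68635), where 68635 = lcm(185, 1855).
The solution is unique modulo lcm(185, 1855) = 68635.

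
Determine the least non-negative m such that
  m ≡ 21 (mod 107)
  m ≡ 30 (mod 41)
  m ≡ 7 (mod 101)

The moduli are pairwise coprime; N = 107·41·101 = 443087.
N/107 = 4141; 4141 ≡ 75 (mod 107); 75·10 ≡ 1, so inverse 10.
N/41 = 10807; 10807 ≡ 24 (mod 41); 24·12 ≡ 1, so inverse 12.
N/101 = 4387; 4387 ≡ 44 (mod 101); 44·62 ≡ 1, so inverse 62.
m ≡ 21·4141·10 + 30·10807·12 + 7·4387·62 = 6664088.
6664088 mod 443087 = 17783.

17783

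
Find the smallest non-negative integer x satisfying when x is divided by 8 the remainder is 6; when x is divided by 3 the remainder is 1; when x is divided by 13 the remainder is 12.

142

The moduli are pairwise coprime; N = 8·3·13 = 312.
N/8 = 39; 39 ≡ 7 (mod 8); 7·7 ≡ 1, so inverse 7.
N/3 = 104; 104 ≡ 2 (mod 3); 2·2 ≡ 1, so inverse 2.
N/13 = 24; 24 ≡ 11 (mod 13); 11·6 ≡ 1, so inverse 6.
x ≡ 6·39·7 + 1·104·2 + 12·24·6 = 3574.
3574 mod 312 = 142.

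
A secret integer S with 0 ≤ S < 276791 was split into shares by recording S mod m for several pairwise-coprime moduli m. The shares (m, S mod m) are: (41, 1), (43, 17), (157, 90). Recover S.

135424

From S ≡ 1 (mod 41) write S = 1 + 41t. Substituting into S ≡ 17 (mod 43) gives 41t ≡ 16 (mod 43), and since 41⁻¹ ≡ 21 (mod 43), t ≡ 35. Hence S ≡ 1 + 41·35 = 1436 (mod 1763).
From S ≡ 1436 (mod 1763) write S = 1436 + 1763t. Substituting into S ≡ 90 (mod 157) gives 1763t ≡ 67 (mod 157), and since 36⁻¹ ≡ 48 (mod 157), t ≡ 76. Hence S ≡ 1436 + 1763·76 = 135424 (mod 276791).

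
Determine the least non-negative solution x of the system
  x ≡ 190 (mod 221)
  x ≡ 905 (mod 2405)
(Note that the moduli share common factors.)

5715

Combine the congruences pairwise.
gcd(221, 2405) = 13 and 13 | (905 − 190), so the pair is consistent; merging gives x ≡ 5715 (mod 40885), where 40885 = lcm(221, 2405).
The solution is unique modulo lcm(221, 2405) = 40885.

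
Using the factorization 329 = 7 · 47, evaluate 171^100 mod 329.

Mod 7: 171 ≡ 3; by Fermat, exponent reduces to 100 mod 6 = 4; 3^4 ≡ 4 (mod 7).
Mod 47: 171 ≡ 30; by Fermat, exponent reduces to 100 mod 46 = 8; 30^8 ≡ 4 (mod 47).
Combine by CRT: x ≡ 4 (mod 7), x ≡ 4 (mod 47) ⇒ x ≡ 4 (mod 329).

4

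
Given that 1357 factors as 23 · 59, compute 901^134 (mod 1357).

867

Mod 23: 901 ≡ 4; by Fermat, exponent reduces to 134 mod 22 = 2; 4^2 ≡ 16 (mod 23).
Mod 59: 901 ≡ 16; by Fermat, exponent reduces to 134 mod 58 = 18; 16^18 ≡ 41 (mod 59).
Combine by CRT: x ≡ 16 (mod 23), x ≡ 41 (mod 59) ⇒ x ≡ 867 (mod 1357).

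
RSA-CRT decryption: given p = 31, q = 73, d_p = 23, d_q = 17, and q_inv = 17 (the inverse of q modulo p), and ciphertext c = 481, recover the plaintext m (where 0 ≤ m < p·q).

1585

m₁ = c^(d_p) mod p: c ≡ 16 (mod 31), and 16^23 mod 31 = 4.
m₂ = c^(d_q) mod q: c ≡ 43 (mod 73), and 43^17 mod 73 = 52.
h = q_inv·(m₁ − m₂) mod p = 17·(4 − 52) mod 31 = 21.
m = m₂ + h·q = 52 + 21·73 = 1585.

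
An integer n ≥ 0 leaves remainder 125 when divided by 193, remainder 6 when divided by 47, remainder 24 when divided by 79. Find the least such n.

53586

The moduli are pairwise coprime; M = 193·47·79 = 716609.
M/193 = 3713; 3713 ≡ 46 (mod 193); 46·21 ≡ 1, so inverse 21.
M/47 = 15247; 15247 ≡ 19 (mod 47); 19·5 ≡ 1, so inverse 5.
M/79 = 9071; 9071 ≡ 65 (mod 79); 65·62 ≡ 1, so inverse 62.
n ≡ 125·3713·21 + 6·15247·5 + 24·9071·62 = 23701683.
23701683 mod 716609 = 53586.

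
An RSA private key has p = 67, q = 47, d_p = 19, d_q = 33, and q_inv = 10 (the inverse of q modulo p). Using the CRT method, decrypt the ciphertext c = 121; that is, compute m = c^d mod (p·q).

m₁ = c^(d_p) mod p: c ≡ 54 (mod 67), and 54^19 mod 67 = 17.
m₂ = c^(d_q) mod q: c ≡ 27 (mod 47), and 27^33 mod 47 = 25.
h = q_inv·(m₁ − m₂) mod p = 10·(17 − 25) mod 67 = 54.
m = m₂ + h·q = 25 + 54·47 = 2563.

2563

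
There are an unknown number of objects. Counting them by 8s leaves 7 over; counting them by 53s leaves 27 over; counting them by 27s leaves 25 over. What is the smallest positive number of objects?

8719

Combine the congruences pairwise.
From N ≡ 7 (mod 8) write N = 7 + 8t. Substituting into N ≡ 27 (mod 53) gives 8t ≡ 20 (mod 53), and since 8⁻¹ ≡ 20 (mod 53), t ≡ 29. Hence N ≡ 7 + 8·29 = 239 (mod 424).
From N ≡ 239 (mod 424) write N = 239 + 424t. Substituting into N ≡ 25 (mod 27) gives 424t ≡ 2 (mod 27), and since 19⁻¹ ≡ 10 (mod 27), t ≡ 20. Hence N ≡ 239 + 424·20 = 8719 (mod 11448).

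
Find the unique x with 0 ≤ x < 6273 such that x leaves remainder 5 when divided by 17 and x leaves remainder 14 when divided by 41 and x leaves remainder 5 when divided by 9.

The moduli are pairwise coprime; N = 17·41·9 = 6273.
N/17 = 369; 369 ≡ 12 (mod 17); 12·10 ≡ 1, so inverse 10.
N/41 = 153; 153 ≡ 30 (mod 41); 30·26 ≡ 1, so inverse 26.
N/9 = 697; 697 ≡ 4 (mod 9); 4·7 ≡ 1, so inverse 7.
x ≡ 5·369·10 + 14·153·26 + 5·697·7 = 98537.
98537 mod 6273 = 4442.

4442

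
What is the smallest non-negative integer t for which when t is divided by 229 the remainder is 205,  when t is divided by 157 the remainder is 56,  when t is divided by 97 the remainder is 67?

From t ≡ 205 (mod 229) write t = 205 + 229s. Substituting into t ≡ 56 (mod 157) gives 229s ≡ 8 (mod 157), and since 72⁻¹ ≡ 24 (mod 157), s ≡ 35. Hence t ≡ 205 + 229·35 = 8220 (mod 35953).
From t ≡ 8220 (mod 35953) write t = 8220 + 35953s. Substituting into t ≡ 67 (mod 97) gives 35953s ≡ 92 (mod 97), and since 63⁻¹ ≡ 77 (mod 97), s ≡ 3. Hence t ≡ 8220 + 35953·3 = 116079 (mod 3487441).

116079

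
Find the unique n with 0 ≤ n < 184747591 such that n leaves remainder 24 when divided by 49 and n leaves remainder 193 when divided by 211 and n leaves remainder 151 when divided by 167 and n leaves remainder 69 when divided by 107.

The moduli are pairwise coprime; M = 49·211·167·107 = 184747591.
M/49 = 3770359; 3770359 ≡ 5 (mod 49); 5·10 ≡ 1, so inverse 10.
M/211 = 875581; 875581 ≡ 142 (mod 211); 142·159 ≡ 1, so inverse 159.
M/167 = 1106273; 1106273 ≡ 65 (mod 167); 65·18 ≡ 1, so inverse 18.
M/107 = 1726613; 1726613 ≡ 61 (mod 107); 61·100 ≡ 1, so inverse 100.
n ≡ 24·3770359·10 + 193·875581·159 + 151·1106273·18 + 69·1726613·100 = 42694320021.
42694320021 mod 184747591 = 17626500.

17626500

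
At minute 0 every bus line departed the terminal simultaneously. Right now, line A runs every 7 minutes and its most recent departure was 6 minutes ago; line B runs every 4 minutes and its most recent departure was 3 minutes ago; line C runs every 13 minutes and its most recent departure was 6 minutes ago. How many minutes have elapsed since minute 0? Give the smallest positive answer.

279

Combine the congruences pairwise.
From t ≡ 6 (mod 7) write t = 6 + 7s. Substituting into t ≡ 3 (mod 4) gives 7s ≡ 1 (mod 4), and since 3⁻¹ ≡ 3 (mod 4), s ≡ 3. Hence t ≡ 6 + 7·3 = 27 (mod 28).
From t ≡ 27 (mod 28) write t = 27 + 28s. Substituting into t ≡ 6 (mod 13) gives 28s ≡ 5 (mod 13), and since 2⁻¹ ≡ 7 (mod 13), s ≡ 9. Hence t ≡ 27 + 28·9 = 279 (mod 364).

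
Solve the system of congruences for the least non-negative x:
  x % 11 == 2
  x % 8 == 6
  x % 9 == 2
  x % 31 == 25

The moduli are pairwise coprime; N = 11·8·9·31 = 24552.
N/11 = 2232; 2232 ≡ 10 (mod 11); 10·10 ≡ 1, so inverse 10.
N/8 = 3069; 3069 ≡ 5 (mod 8); 5·5 ≡ 1, so inverse 5.
N/9 = 2728; 2728 ≡ 1 (mod 9), inverse 1.
N/31 = 792; 792 ≡ 17 (mod 31); 17·11 ≡ 1, so inverse 11.
x ≡ 2·2232·10 + 6·3069·5 + 2·2728·1 + 25·792·11 = 359966.
359966 mod 24552 = 16238.

16238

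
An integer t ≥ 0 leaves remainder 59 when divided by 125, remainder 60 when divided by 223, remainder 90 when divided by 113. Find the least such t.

2416934

The moduli are pairwise coprime; N = 125·223·113 = 3149875.
N/125 = 25199; 25199 ≡ 74 (mod 125); 74·49 ≡ 1, so inverse 49.
N/223 = 14125; 14125 ≡ 76 (mod 223); 76·179 ≡ 1, so inverse 179.
N/113 = 27875; 27875 ≡ 77 (mod 113); 77·91 ≡ 1, so inverse 91.
t ≡ 59·25199·49 + 60·14125·179 + 90·27875·91 = 452849059.
452849059 mod 3149875 = 2416934.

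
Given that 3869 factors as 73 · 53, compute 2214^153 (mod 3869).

1214

Mod 73: 2214 ≡ 24; by Fermat, exponent reduces to 153 mod 72 = 9; 24^9 ≡ 46 (mod 73).
Mod 53: 2214 ≡ 41; by Fermat, exponent reduces to 153 mod 52 = 49; 41^49 ≡ 48 (mod 53).
Combine by CRT: x ≡ 46 (mod 73), x ≡ 48 (mod 53) ⇒ x ≡ 1214 (mod 3869).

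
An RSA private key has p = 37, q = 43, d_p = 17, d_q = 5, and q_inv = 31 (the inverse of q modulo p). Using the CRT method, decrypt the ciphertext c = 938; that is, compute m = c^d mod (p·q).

m₁ = c^(d_p) mod p: c ≡ 13 (mod 37), and 13^17 mod 37 = 17.
m₂ = c^(d_q) mod q: c ≡ 35 (mod 43), and 35^5 mod 43 = 41.
h = q_inv·(m₁ − m₂) mod p = 31·(17 − 41) mod 37 = 33.
m = m₂ + h·q = 41 + 33·43 = 1460.

1460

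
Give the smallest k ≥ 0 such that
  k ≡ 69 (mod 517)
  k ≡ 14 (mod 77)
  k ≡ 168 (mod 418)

gcd(517, 77) = 11 and 11 | (14 − 69), so the pair is consistent; merging gives k ≡ 3171 (mod 3619), where 3619 = lcm(517, 77).
gcd(3619, 418) = 11 and 11 | (168 − 3171), so the pair is consistent; merging gives k ≡ 79170 (mod 137522), where 137522 = lcm(3619, 418).
The solution is unique modulo lcm(517, 77, 418) = 137522.

79170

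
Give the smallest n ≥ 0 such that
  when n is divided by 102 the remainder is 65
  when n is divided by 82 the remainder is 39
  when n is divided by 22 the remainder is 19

43007

Combine the congruences pairwise.
gcd(102, 82) = 2 and 2 | (39 − 65), so the pair is consistent; merging gives n ≡ 1187 (mod 4182), where 4182 = lcm(102, 82).
gcd(4182, 22) = 2 and 2 | (19 − 1187), so the pair is consistent; merging gives n ≡ 43007 (mod 46002), where 46002 = lcm(4182, 22).
The solution is unique modulo lcm(102, 82, 22) = 46002.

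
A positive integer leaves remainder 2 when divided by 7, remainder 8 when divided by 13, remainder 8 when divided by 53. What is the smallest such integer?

3453

From k ≡ 2 (mod 7) write k = 2 + 7t. Substituting into k ≡ 8 (mod 13) gives 7t ≡ 6 (mod 13), and since 7⁻¹ ≡ 2 (mod 13), t ≡ 12. Hence k ≡ 2 + 7·12 = 86 (mod 91).
From k ≡ 86 (mod 91) write k = 86 + 91t. Substituting into k ≡ 8 (mod 53) gives 91t ≡ 28 (mod 53), and since 38⁻¹ ≡ 7 (mod 53), t ≡ 37. Hence k ≡ 86 + 91·37 = 3453 (mod 4823).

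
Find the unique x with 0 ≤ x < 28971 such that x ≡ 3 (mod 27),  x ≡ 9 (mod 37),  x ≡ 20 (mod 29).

The moduli are pairwise coprime; N = 27·37·29 = 28971.
N/27 = 1073; 1073 ≡ 20 (mod 27); 20·23 ≡ 1, so inverse 23.
N/37 = 783; 783 ≡ 6 (mod 37); 6·31 ≡ 1, so inverse 31.
N/29 = 999; 999 ≡ 13 (mod 29); 13·9 ≡ 1, so inverse 9.
x ≡ 3·1073·23 + 9·783·31 + 20·999·9 = 472314.
472314 mod 28971 = 8778.

8778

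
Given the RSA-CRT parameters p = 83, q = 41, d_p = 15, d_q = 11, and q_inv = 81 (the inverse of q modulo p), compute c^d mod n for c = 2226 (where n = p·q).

3306

m₁ = c^(d_p) mod p: c ≡ 68 (mod 83), and 68^15 mod 83 = 69.
m₂ = c^(d_q) mod q: c ≡ 12 (mod 41), and 12^11 mod 41 = 26.
h = q_inv·(m₁ − m₂) mod p = 81·(69 − 26) mod 83 = 80.
m = m₂ + h·q = 26 + 80·41 = 3306.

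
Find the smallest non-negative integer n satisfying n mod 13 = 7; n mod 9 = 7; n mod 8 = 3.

475

The moduli are pairwise coprime; M = 13·9·8 = 936.
M/13 = 72; 72 ≡ 7 (mod 13); 7·2 ≡ 1, so inverse 2.
M/9 = 104; 104 ≡ 5 (mod 9); 5·2 ≡ 1, so inverse 2.
M/8 = 117; 117 ≡ 5 (mod 8); 5·5 ≡ 1, so inverse 5.
n ≡ 7·72·2 + 7·104·2 + 3·117·5 = 4219.
4219 mod 936 = 475.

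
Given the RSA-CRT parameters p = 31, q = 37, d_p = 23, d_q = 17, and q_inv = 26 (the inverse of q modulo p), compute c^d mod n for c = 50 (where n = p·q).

m₁ = c^(d_p) mod p: c ≡ 19 (mod 31), and 19^23 mod 31 = 9.
m₂ = c^(d_q) mod q: c ≡ 13 (mod 37), and 13^17 mod 37 = 17.
h = q_inv·(m₁ − m₂) mod p = 26·(9 − 17) mod 31 = 9.
m = m₂ + h·q = 17 + 9·37 = 350.

350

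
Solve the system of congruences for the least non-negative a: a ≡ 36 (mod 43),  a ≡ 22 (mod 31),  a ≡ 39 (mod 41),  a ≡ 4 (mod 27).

The moduli are pairwise coprime; N = 43·31·41·27 = 1475631.
N/43 = 34317; 34317 ≡ 3 (mod 43); 3·29 ≡ 1, so inverse 29.
N/31 = 47601; 47601 ≡ 16 (mod 31); 16·2 ≡ 1, so inverse 2.
N/41 = 35991; 35991 ≡ 34 (mod 41); 34·35 ≡ 1, so inverse 35.
N/27 = 54653; 54653 ≡ 5 (mod 27); 5·11 ≡ 1, so inverse 11.
a ≡ 36·34317·29 + 22·47601·2 + 39·35991·35 + 4·54653·11 = 89453839.
89453839 mod 1475631 = 915979.

915979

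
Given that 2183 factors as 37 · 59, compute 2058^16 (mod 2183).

Mod 37: 2058 ≡ 23; 23^16 ≡ 10 (mod 37).
Mod 59: 2058 ≡ 52; 52^16 ≡ 15 (mod 59).
Combine by CRT: x ≡ 10 (mod 37), x ≡ 15 (mod 59) ⇒ x ≡ 1490 (mod 2183).

1490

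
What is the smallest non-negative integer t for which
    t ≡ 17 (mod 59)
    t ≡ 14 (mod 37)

902

From t ≡ 17 (mod 59) write t = 17 + 59s. Substituting into t ≡ 14 (mod 37) gives 59s ≡ 34 (mod 37), and since 22⁻¹ ≡ 32 (mod 37), s ≡ 15. Hence t ≡ 17 + 59·15 = 902 (mod 2183).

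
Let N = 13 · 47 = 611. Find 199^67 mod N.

134

Mod 13: 199 ≡ 4; by Fermat, exponent reduces to 67 mod 12 = 7; 4^7 ≡ 4 (mod 13).
Mod 47: 199 ≡ 11; by Fermat, exponent reduces to 67 mod 46 = 21; 11^21 ≡ 40 (mod 47).
Combine by CRT: x ≡ 4 (mod 13), x ≡ 40 (mod 47) ⇒ x ≡ 134 (mod 611).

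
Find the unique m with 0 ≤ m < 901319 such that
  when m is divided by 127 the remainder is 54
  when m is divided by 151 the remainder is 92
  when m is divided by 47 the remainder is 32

730177

The moduli are pairwise coprime; N = 127·151·47 = 901319.
N/127 = 7097; 7097 ≡ 112 (mod 127); 112·110 ≡ 1, so inverse 110.
N/151 = 5969; 5969 ≡ 80 (mod 151); 80·17 ≡ 1, so inverse 17.
N/47 = 19177; 19177 ≡ 1 (mod 47), inverse 1.
m ≡ 54·7097·110 + 92·5969·17 + 32·19177·1 = 52105360.
52105360 mod 901319 = 730177.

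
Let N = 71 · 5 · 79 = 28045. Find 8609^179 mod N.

Mod 71: 8609 ≡ 18; by Fermat, exponent reduces to 179 mod 70 = 39; 18^39 ≡ 38 (mod 71).
Mod 5: 8609 ≡ 4; by Fermat, exponent reduces to 179 mod 4 = 3; 4^3 ≡ 4 (mod 5).
Mod 79: 8609 ≡ 77; by Fermat, exponent reduces to 179 mod 78 = 23; 77^23 ≡ 7 (mod 79).
Combine by CRT: x ≡ 38 (mod 71), x ≡ 4 (mod 5), x ≡ 7 (mod 79) ⇒ x ≡ 16439 (mod 28045).

16439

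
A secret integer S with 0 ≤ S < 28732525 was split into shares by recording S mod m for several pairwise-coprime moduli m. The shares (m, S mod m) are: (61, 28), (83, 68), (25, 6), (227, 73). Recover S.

From S ≡ 28 (mod 61) write S = 28 + 61t. Substituting into S ≡ 68 (mod 83) gives 61t ≡ 40 (mod 83), and since 61⁻¹ ≡ 49 (mod 83), t ≡ 51. Hence S ≡ 28 + 61·51 = 3139 (mod 5063).
From S ≡ 3139 (mod 5063) write S = 3139 + 5063t. Substituting into S ≡ 6 (mod 25) gives 5063t ≡ 17 (mod 25), and since 13⁻¹ ≡ 2 (mod 25), t ≡ 9. Hence S ≡ 3139 + 5063·9 = 48706 (mod 126575).
From S ≡ 48706 (mod 126575) write S = 48706 + 126575t. Substituting into S ≡ 73 (mod 227) gives 126575t ≡ 172 (mod 227), and since 136⁻¹ ≡ 222 (mod 227), t ≡ 48. Hence S ≡ 48706 + 126575·48 = 6124306 (mod 28732525).

6124306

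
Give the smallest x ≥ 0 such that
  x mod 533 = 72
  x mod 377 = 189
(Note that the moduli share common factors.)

4336

Combine the congruences pairwise.
gcd(533, 377) = 13 and 13 | (189 − 72), so the pair is consistent; merging gives x ≡ 4336 (mod 15457), where 15457 = lcm(533, 377).
The solution is unique modulo lcm(533, 377) = 15457.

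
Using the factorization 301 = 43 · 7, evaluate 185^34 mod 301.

Mod 43: 185 ≡ 13; 13^34 ≡ 17 (mod 43).
Mod 7: 185 ≡ 3; by Fermat, exponent reduces to 34 mod 6 = 4; 3^4 ≡ 4 (mod 7).
Combine by CRT: x ≡ 17 (mod 43), x ≡ 4 (mod 7) ⇒ x ≡ 60 (mod 301).

60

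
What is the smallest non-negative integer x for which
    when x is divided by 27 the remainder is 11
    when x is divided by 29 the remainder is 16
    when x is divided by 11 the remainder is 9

The moduli are pairwise coprime; N = 27·29·11 = 8613.
N/27 = 319; 319 ≡ 22 (mod 27); 22·16 ≡ 1, so inverse 16.
N/29 = 297; 297 ≡ 7 (mod 29); 7·25 ≡ 1, so inverse 25.
N/11 = 783; 783 ≡ 2 (mod 11); 2·6 ≡ 1, so inverse 6.
x ≡ 11·319·16 + 16·297·25 + 9·783·6 = 217226.
217226 mod 8613 = 1901.

1901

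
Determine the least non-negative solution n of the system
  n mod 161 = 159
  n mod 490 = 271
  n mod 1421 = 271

71321

gcd(161, 490) = 7 and 7 | (271 − 159), so the pair is consistent; merging gives n ≡ 3701 (mod 11270), where 11270 = lcm(161, 490).
gcd(11270, 1421) = 49 and 49 | (271 − 3701), so the pair is consistent; merging gives n ≡ 71321 (mod 326830), where 326830 = lcm(11270, 1421).
The solution is unique modulo lcm(161, 490, 1421) = 326830.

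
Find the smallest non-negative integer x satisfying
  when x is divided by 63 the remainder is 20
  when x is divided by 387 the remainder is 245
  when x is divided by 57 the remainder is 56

33914

gcd(63, 387) = 9 and 9 | (245 − 20), so the pair is consistent; merging gives x ≡ 1406 (mod 2709), where 2709 = lcm(63, 387).
gcd(2709, 57) = 3 and 3 | (56 − 1406), so the pair is consistent; merging gives x ≡ 33914 (mod 51471), where 51471 = lcm(2709, 57).
The solution is unique modulo lcm(63, 387, 57) = 51471.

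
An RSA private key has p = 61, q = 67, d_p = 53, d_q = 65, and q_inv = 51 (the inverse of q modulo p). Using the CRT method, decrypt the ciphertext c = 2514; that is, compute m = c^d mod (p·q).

291

m₁ = c^(d_p) mod p: c ≡ 13 (mod 61), and 13^53 mod 61 = 47.
m₂ = c^(d_q) mod q: c ≡ 35 (mod 67), and 35^65 mod 67 = 23.
h = q_inv·(m₁ − m₂) mod p = 51·(47 − 23) mod 61 = 4.
m = m₂ + h·q = 23 + 4·67 = 291.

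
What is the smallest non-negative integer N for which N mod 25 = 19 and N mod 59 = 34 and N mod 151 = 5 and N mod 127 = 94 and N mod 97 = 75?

943317994

Combine the congruences pairwise.
From N ≡ 19 (mod 25) write N = 19 + 25t. Substituting into N ≡ 34 (mod 59) gives 25t ≡ 15 (mod 59), and since 25⁻¹ ≡ 26 (mod 59), t ≡ 36. Hence N ≡ 19 + 25·36 = 919 (mod 1475).
From N ≡ 919 (mod 1475) write N = 919 + 1475t. Substituting into N ≡ 5 (mod 151) gives 1475t ≡ 143 (mod 151), and since 116⁻¹ ≡ 69 (mod 151), t ≡ 52. Hence N ≡ 919 + 1475·52 = 77619 (mod 222725).
From N ≡ 77619 (mod 222725) write N = 77619 + 222725t. Substituting into N ≡ 94 (mod 127) gives 222725t ≡ 72 (mod 127), and since 94⁻¹ ≡ 50 (mod 127), t ≡ 44. Hence N ≡ 77619 + 222725·44 = 9877519 (mod 28286075).
From N ≡ 9877519 (mod 28286075) write N = 9877519 + 28286075t. Substituting into N ≡ 75 (mod 97) gives 28286075t ≡ 66 (mod 97), and since 2⁻¹ ≡ 49 (mod 97), t ≡ 33. Hence N ≡ 9877519 + 28286075·33 = 943317994 (mod 2743749275).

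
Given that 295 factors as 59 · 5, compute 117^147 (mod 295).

58

Mod 59: 117 ≡ 58; by Fermat, exponent reduces to 147 mod 58 = 31; 58^31 ≡ 58 (mod 59).
Mod 5: 117 ≡ 2; by Fermat, exponent reduces to 147 mod 4 = 3; 2^3 ≡ 3 (mod 5).
Combine by CRT: x ≡ 58 (mod 59), x ≡ 3 (mod 5) ⇒ x ≡ 58 (mod 295).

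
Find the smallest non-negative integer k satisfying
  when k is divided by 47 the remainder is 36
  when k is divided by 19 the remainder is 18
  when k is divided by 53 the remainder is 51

41020

From k ≡ 36 (mod 47) write k = 36 + 47t. Substituting into k ≡ 18 (mod 19) gives 47t ≡ 1 (mod 19), and since 9⁻¹ ≡ 17 (mod 19), t ≡ 17. Hence k ≡ 36 + 47·17 = 835 (mod 893).
From k ≡ 835 (mod 893) write k = 835 + 893t. Substituting into k ≡ 51 (mod 53) gives 893t ≡ 11 (mod 53), and since 45⁻¹ ≡ 33 (mod 53), t ≡ 45. Hence k ≡ 835 + 893·45 = 41020 (mod 47329).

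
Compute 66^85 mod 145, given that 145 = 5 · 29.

66

Mod 5: 66 ≡ 1; by Fermat, exponent reduces to 85 mod 4 = 1; 1^1 ≡ 1 (mod 5).
Mod 29: 66 ≡ 8; by Fermat, exponent reduces to 85 mod 28 = 1; 8^1 ≡ 8 (mod 29).
Combine by CRT: x ≡ 1 (mod 5), x ≡ 8 (mod 29) ⇒ x ≡ 66 (mod 145).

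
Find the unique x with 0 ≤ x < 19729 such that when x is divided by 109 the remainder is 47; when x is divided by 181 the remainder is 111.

From x ≡ 47 (mod 109) write x = 47 + 109t. Substituting into x ≡ 111 (mod 181) gives 109t ≡ 64 (mod 181), and since 109⁻¹ ≡ 93 (mod 181), t ≡ 160. Hence x ≡ 47 + 109·160 = 17487 (mod 19729).

17487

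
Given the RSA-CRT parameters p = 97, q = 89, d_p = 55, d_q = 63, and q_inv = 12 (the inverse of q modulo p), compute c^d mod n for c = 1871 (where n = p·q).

m₁ = c^(d_p) mod p: c ≡ 28 (mod 97), and 28^55 mod 97 = 20.
m₂ = c^(d_q) mod q: c ≡ 2 (mod 89), and 2^63 mod 89 = 78.
h = q_inv·(m₁ − m₂) mod p = 12·(20 − 78) mod 97 = 80.
m = m₂ + h·q = 78 + 80·89 = 7198.

7198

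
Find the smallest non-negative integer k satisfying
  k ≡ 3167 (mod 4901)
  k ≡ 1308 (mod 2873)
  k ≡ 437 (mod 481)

gcd(4901, 2873) = 169 and 169 | (1308 − 3167), so the pair is consistent; merging gives k ≡ 47276 (mod 83317), where 83317 = lcm(4901, 2873).
gcd(83317, 481) = 13 and 13 | (437 − 47276), so the pair is consistent; merging gives k ≡ 2213518 (mod 3082729), where 3082729 = lcm(83317, 481).
The solution is unique modulo lcm(4901, 2873, 481) = 3082729.

2213518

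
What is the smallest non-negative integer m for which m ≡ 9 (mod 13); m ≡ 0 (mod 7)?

Combine the congruences pairwise.
From m ≡ 9 (mod 13) write m = 9 + 13t. Substituting into m ≡ 0 (mod 7) gives 13t ≡ 5 (mod 7), and since 6⁻¹ ≡ 6 (mod 7), t ≡ 2. Hence m ≡ 9 + 13·2 = 35 (mod 91).

35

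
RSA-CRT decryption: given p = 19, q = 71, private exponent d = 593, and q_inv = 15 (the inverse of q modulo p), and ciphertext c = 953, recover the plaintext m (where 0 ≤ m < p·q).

108

d_p = d mod (p−1) = 593 mod 18 = 17; d_q = d mod (q−1) = 33.
m₁ = c^(d_p) mod p: c ≡ 3 (mod 19), and 3^17 mod 19 = 13.
m₂ = c^(d_q) mod q: c ≡ 30 (mod 71), and 30^33 mod 71 = 37.
h = q_inv·(m₁ − m₂) mod p = 15·(13 − 37) mod 19 = 1.
m = m₂ + h·q = 37 + 1·71 = 108.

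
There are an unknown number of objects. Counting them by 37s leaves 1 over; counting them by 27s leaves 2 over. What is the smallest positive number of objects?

704

Combine the congruences pairwise.
From N ≡ 1 (mod 37) write N = 1 + 37t. Substituting into N ≡ 2 (mod 27) gives 37t ≡ 1 (mod 27), and since 10⁻¹ ≡ 19 (mod 27), t ≡ 19. Hence N ≡ 1 + 37·19 = 704 (mod 999).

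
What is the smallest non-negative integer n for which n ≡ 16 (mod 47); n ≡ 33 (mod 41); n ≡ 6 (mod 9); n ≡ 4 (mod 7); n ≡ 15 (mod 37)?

3447231

From n ≡ 16 (mod 47) write n = 16 + 47t. Substituting into n ≡ 33 (mod 41) gives 47t ≡ 17 (mod 41), and since 6⁻¹ ≡ 7 (mod 41), t ≡ 37. Hence n ≡ 16 + 47·37 = 1755 (mod 1927).
From n ≡ 1755 (mod 1927) write n = 1755 + 1927t. Substituting into n ≡ 6 (mod 9) gives 1927t ≡ 6 (mod 9), and since 1⁻¹ ≡ 1 (mod 9), t ≡ 6. Hence n ≡ 1755 + 1927·6 = 13317 (mod 17343).
From n ≡ 13317 (mod 17343) write n = 13317 + 17343t. Substituting into n ≡ 4 (mod 7) gives 17343t ≡ 1 (mod 7), and since 4⁻¹ ≡ 2 (mod 7), t ≡ 2. Hence n ≡ 13317 + 17343·2 = 48003 (mod 121401).
From n ≡ 48003 (mod 121401) write n = 48003 + 121401t. Substituting into n ≡ 15 (mod 37) gives 121401t ≡ 1 (mod 37), and since 4⁻¹ ≡ 28 (mod 37), t ≡ 28. Hence n ≡ 48003 + 121401·28 = 3447231 (mod 4491837).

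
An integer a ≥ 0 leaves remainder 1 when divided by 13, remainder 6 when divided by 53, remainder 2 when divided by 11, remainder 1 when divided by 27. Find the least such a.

The moduli are pairwise coprime; N = 13·53·11·27 = 204633.
N/13 = 15741; 15741 ≡ 11 (mod 13); 11·6 ≡ 1, so inverse 6.
N/53 = 3861; 3861 ≡ 45 (mod 53); 45·33 ≡ 1, so inverse 33.
N/11 = 18603; 18603 ≡ 2 (mod 11); 2·6 ≡ 1, so inverse 6.
N/27 = 7579; 7579 ≡ 19 (mod 27); 19·10 ≡ 1, so inverse 10.
a ≡ 1·15741·6 + 6·3861·33 + 2·18603·6 + 1·7579·10 = 1157950.
1157950 mod 204633 = 134785.

134785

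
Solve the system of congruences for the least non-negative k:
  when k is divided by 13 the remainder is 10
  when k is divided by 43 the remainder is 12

From k ≡ 10 (mod 13) write k = 10 + 13t. Substituting into k ≡ 12 (mod 43) gives 13t ≡ 2 (mod 43), and since 13⁻¹ ≡ 10 (mod 43), t ≡ 20. Hence k ≡ 10 + 13·20 = 270 (mod 559).

270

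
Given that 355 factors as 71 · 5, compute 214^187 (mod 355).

Mod 71: 214 ≡ 1; by Fermat, exponent reduces to 187 mod 70 = 47; 1^47 ≡ 1 (mod 71).
Mod 5: 214 ≡ 4; by Fermat, exponent reduces to 187 mod 4 = 3; 4^3 ≡ 4 (mod 5).
Combine by CRT: x ≡ 1 (mod 71), x ≡ 4 (mod 5) ⇒ x ≡ 214 (mod 355).

214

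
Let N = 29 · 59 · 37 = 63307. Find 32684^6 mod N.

Mod 29: 32684 ≡ 1; 1^6 ≡ 1 (mod 29).
Mod 59: 32684 ≡ 57; 57^6 ≡ 5 (mod 59).
Mod 37: 32684 ≡ 13; 13^6 ≡ 11 (mod 37).
Combine by CRT: x ≡ 1 (mod 29), x ≡ 5 (mod 59), x ≡ 11 (mod 37) ⇒ x ≡ 52810 (mod 63307).

52810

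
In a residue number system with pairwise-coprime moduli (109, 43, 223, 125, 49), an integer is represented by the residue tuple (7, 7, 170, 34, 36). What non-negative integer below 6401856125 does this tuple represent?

The moduli are pairwise coprime; N = 109·43·223·125·49 = 6401856125.
N/109 = 58732625; 58732625 ≡ 46 (mod 109); 46·64 ≡ 1, so inverse 64.
N/43 = 148880375; 148880375 ≡ 13 (mod 43); 13·10 ≡ 1, so inverse 10.
N/223 = 28707875; 28707875 ≡ 193 (mod 223); 193·52 ≡ 1, so inverse 52.
N/125 = 51214849; 51214849 ≡ 99 (mod 125); 99·24 ≡ 1, so inverse 24.
N/49 = 130650125; 130650125 ≡ 4 (mod 49); 4·37 ≡ 1, so inverse 37.
x ≡ 7·58732625·64 + 7·148880375·10 + 170·28707875·52 + 34·51214849·24 + 36·130650125·37 = 506328740534.
506328740534 mod 6401856125 = 582106659.

582106659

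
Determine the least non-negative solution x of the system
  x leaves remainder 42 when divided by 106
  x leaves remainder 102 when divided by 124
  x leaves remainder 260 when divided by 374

Combine the congruences pairwise.
gcd(106, 124) = 2 and 2 | (102 − 42), so the pair is consistent; merging gives x ≡ 4070 (mod 6572), where 6572 = lcm(106, 124).
gcd(6572, 374) = 2 and 2 | (260 − 4070), so the pair is consistent; merging gives x ≡ 851858 (mod 1228964), where 1228964 = lcm(6572, 374).
The solution is unique modulo lcm(106, 124, 374) = 1228964.

851858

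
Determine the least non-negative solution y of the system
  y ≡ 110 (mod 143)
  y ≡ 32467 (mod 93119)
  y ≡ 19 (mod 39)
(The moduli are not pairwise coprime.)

Combine the congruences pairwise.
gcd(143, 93119) = 13 and 13 | (32467 − 110), so the pair is consistent; merging gives y ≡ 404943 (mod 1024309), where 1024309 = lcm(143, 93119).
gcd(1024309, 39) = 13 and 13 | (19 − 404943), so the pair is consistent; merging gives y ≡ 1429252 (mod 3072927), where 3072927 = lcm(1024309, 39).
The solution is unique modulo lcm(143, 93119, 39) = 3072927.

1429252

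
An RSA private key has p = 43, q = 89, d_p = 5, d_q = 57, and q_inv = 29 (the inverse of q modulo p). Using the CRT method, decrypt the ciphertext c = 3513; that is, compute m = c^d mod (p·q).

m₁ = c^(d_p) mod p: c ≡ 30 (mod 43), and 30^5 mod 43 = 12.
m₂ = c^(d_q) mod q: c ≡ 42 (mod 89), and 42^57 mod 89 = 79.
h = q_inv·(m₁ − m₂) mod p = 29·(12 − 79) mod 43 = 35.
m = m₂ + h·q = 79 + 35·89 = 3194.

3194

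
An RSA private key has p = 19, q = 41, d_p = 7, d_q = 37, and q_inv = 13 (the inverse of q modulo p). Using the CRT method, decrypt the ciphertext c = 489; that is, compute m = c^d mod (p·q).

m₁ = c^(d_p) mod p: c ≡ 14 (mod 19), and 14^7 mod 19 = 3.
m₂ = c^(d_q) mod q: c ≡ 38 (mod 41), and 38^37 mod 41 = 3.
h = q_inv·(m₁ − m₂) mod p = 13·(3 − 3) mod 19 = 0.
m = m₂ + h·q = 3 + 0·41 = 3.

3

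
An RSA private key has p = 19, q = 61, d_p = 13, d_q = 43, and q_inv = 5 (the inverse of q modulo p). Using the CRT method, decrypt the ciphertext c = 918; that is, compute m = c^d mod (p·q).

1125

m₁ = c^(d_p) mod p: c ≡ 6 (mod 19), and 6^13 mod 19 = 4.
m₂ = c^(d_q) mod q: c ≡ 3 (mod 61), and 3^43 mod 61 = 27.
h = q_inv·(m₁ − m₂) mod p = 5·(4 − 27) mod 19 = 18.
m = m₂ + h·q = 27 + 18·61 = 1125.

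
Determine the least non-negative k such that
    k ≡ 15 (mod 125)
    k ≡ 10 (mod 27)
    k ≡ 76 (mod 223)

639640

The moduli are pairwise coprime; N = 125·27·223 = 752625.
N/125 = 6021; 6021 ≡ 21 (mod 125); 21·6 ≡ 1, so inverse 6.
N/27 = 27875; 27875 ≡ 11 (mod 27); 11·5 ≡ 1, so inverse 5.
N/223 = 3375; 3375 ≡ 30 (mod 223); 30·171 ≡ 1, so inverse 171.
k ≡ 15·6021·6 + 10·27875·5 + 76·3375·171 = 45797140.
45797140 mod 752625 = 639640.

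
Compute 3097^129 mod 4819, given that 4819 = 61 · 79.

3356

Mod 61: 3097 ≡ 47; by Fermat, exponent reduces to 129 mod 60 = 9; 47^9 ≡ 1 (mod 61).
Mod 79: 3097 ≡ 16; by Fermat, exponent reduces to 129 mod 78 = 51; 16^51 ≡ 38 (mod 79).
Combine by CRT: x ≡ 1 (mod 61), x ≡ 38 (mod 79) ⇒ x ≡ 3356 (mod 4819).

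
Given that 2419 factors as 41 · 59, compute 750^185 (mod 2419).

Mod 41: 750 ≡ 12; by Fermat, exponent reduces to 185 mod 40 = 25; 12^25 ≡ 38 (mod 41).
Mod 59: 750 ≡ 42; by Fermat, exponent reduces to 185 mod 58 = 11; 42^11 ≡ 32 (mod 59).
Combine by CRT: x ≡ 38 (mod 41), x ≡ 32 (mod 59) ⇒ x ≡ 858 (mod 2419).

858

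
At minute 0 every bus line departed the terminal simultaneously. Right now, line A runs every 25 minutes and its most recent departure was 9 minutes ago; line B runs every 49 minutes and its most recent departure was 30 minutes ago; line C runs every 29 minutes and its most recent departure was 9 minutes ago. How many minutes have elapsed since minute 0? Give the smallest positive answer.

Combine the congruences pairwise.
From t ≡ 9 (mod 25) write t = 9 + 25s. Substituting into t ≡ 30 (mod 49) gives 25s ≡ 21 (mod 49), and since 25⁻¹ ≡ 2 (mod 49), s ≡ 42. Hence t ≡ 9 + 25·42 = 1059 (mod 1225).
From t ≡ 1059 (mod 1225) write t = 1059 + 1225s. Substituting into t ≡ 9 (mod 29) gives 1225s ≡ 23 (mod 29), and since 7⁻¹ ≡ 25 (mod 29), s ≡ 24. Hence t ≡ 1059 + 1225·24 = 30459 (mod 35525).

30459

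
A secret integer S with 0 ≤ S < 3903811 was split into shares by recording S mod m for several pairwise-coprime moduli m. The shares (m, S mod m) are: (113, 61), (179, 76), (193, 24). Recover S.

1747832

The moduli are pairwise coprime; N = 113·179·193 = 3903811.
N/113 = 34547; 34547 ≡ 82 (mod 113); 82·51 ≡ 1, so inverse 51.
N/179 = 21809; 21809 ≡ 150 (mod 179); 150·37 ≡ 1, so inverse 37.
N/193 = 20227; 20227 ≡ 155 (mod 193); 155·66 ≡ 1, so inverse 66.
S ≡ 61·34547·51 + 76·21809·37 + 24·20227·66 = 200842193.
200842193 mod 3903811 = 1747832.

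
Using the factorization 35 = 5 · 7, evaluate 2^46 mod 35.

Mod 5: 2 ≡ 2; by Fermat, exponent reduces to 46 mod 4 = 2; 2^2 ≡ 4 (mod 5).
Mod 7: 2 ≡ 2; by Fermat, exponent reduces to 46 mod 6 = 4; 2^4 ≡ 2 (mod 7).
Combine by CRT: x ≡ 4 (mod 5), x ≡ 2 (mod 7) ⇒ x ≡ 9 (mod 35).

9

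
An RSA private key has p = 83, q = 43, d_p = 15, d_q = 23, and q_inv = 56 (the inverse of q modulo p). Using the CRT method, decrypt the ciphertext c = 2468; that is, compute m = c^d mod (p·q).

977

m₁ = c^(d_p) mod p: c ≡ 61 (mod 83), and 61^15 mod 83 = 64.
m₂ = c^(d_q) mod q: c ≡ 17 (mod 43), and 17^23 mod 43 = 31.
h = q_inv·(m₁ − m₂) mod p = 56·(64 − 31) mod 83 = 22.
m = m₂ + h·q = 31 + 22·43 = 977.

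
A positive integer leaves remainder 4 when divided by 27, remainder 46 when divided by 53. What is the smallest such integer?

841

From n ≡ 4 (mod 27) write n = 4 + 27t. Substituting into n ≡ 46 (mod 53) gives 27t ≡ 42 (mod 53), and since 27⁻¹ ≡ 2 (mod 53), t ≡ 31. Hence n ≡ 4 + 27·31 = 841 (mod 1431).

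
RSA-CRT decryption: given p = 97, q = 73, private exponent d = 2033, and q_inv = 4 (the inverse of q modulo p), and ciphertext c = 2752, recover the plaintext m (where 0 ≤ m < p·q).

3263

d_p = d mod (p−1) = 2033 mod 96 = 17; d_q = d mod (q−1) = 17.
m₁ = c^(d_p) mod p: c ≡ 36 (mod 97), and 36^17 mod 97 = 62.
m₂ = c^(d_q) mod q: c ≡ 51 (mod 73), and 51^17 mod 73 = 51.
h = q_inv·(m₁ − m₂) mod p = 4·(62 − 51) mod 97 = 44.
m = m₂ + h·q = 51 + 44·73 = 3263.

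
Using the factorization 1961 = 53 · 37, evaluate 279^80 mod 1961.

Mod 53: 279 ≡ 14; by Fermat, exponent reduces to 80 mod 52 = 28; 14^28 ≡ 16 (mod 53).
Mod 37: 279 ≡ 20; by Fermat, exponent reduces to 80 mod 36 = 8; 20^8 ≡ 33 (mod 37).
Combine by CRT: x ≡ 16 (mod 53), x ≡ 33 (mod 37) ⇒ x ≡ 440 (mod 1961).

440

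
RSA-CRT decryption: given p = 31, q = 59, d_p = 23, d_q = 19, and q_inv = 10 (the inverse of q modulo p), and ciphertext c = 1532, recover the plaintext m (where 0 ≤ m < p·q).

458

m₁ = c^(d_p) mod p: c ≡ 13 (mod 31), and 13^23 mod 31 = 24.
m₂ = c^(d_q) mod q: c ≡ 57 (mod 59), and 57^19 mod 59 = 45.
h = q_inv·(m₁ − m₂) mod p = 10·(24 − 45) mod 31 = 7.
m = m₂ + h·q = 45 + 7·59 = 458.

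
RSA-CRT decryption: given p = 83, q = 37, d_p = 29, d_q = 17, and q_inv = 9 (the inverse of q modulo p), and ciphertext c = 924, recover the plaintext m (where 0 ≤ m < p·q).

m₁ = c^(d_p) mod p: c ≡ 11 (mod 83), and 11^29 mod 83 = 41.
m₂ = c^(d_q) mod q: c ≡ 36 (mod 37), and 36^17 mod 37 = 36.
h = q_inv·(m₁ − m₂) mod p = 9·(41 − 36) mod 83 = 45.
m = m₂ + h·q = 36 + 45·37 = 1701.

1701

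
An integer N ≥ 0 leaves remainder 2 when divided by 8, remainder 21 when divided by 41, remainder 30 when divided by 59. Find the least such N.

From N ≡ 2 (mod 8) write N = 2 + 8t. Substituting into N ≡ 21 (mod 41) gives 8t ≡ 19 (mod 41), and since 8⁻¹ ≡ 36 (mod 41), t ≡ 28. Hence N ≡ 2 + 8·28 = 226 (mod 328).
From N ≡ 226 (mod 328) write N = 226 + 328t. Substituting into N ≡ 30 (mod 59) gives 328t ≡ 40 (mod 59), and since 33⁻¹ ≡ 34 (mod 59), t ≡ 3. Hence N ≡ 226 + 328·3 = 1210 (mod 19352).

1210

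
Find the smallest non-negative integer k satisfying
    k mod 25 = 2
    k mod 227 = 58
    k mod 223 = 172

487427

The moduli are pairwise coprime; N = 25·227·223 = 1265525.
N/25 = 50621; 50621 ≡ 21 (mod 25); 21·6 ≡ 1, so inverse 6.
N/227 = 5575; 5575 ≡ 127 (mod 227); 127·143 ≡ 1, so inverse 143.
N/223 = 5675; 5675 ≡ 100 (mod 223); 100·29 ≡ 1, so inverse 29.
k ≡ 2·50621·6 + 58·5575·143 + 172·5675·29 = 75153402.
75153402 mod 1265525 = 487427.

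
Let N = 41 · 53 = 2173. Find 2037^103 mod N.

1090

Mod 41: 2037 ≡ 28; by Fermat, exponent reduces to 103 mod 40 = 23; 28^23 ≡ 24 (mod 41).
Mod 53: 2037 ≡ 23; by Fermat, exponent reduces to 103 mod 52 = 51; 23^51 ≡ 30 (mod 53).
Combine by CRT: x ≡ 24 (mod 41), x ≡ 30 (mod 53) ⇒ x ≡ 1090 (mod 2173).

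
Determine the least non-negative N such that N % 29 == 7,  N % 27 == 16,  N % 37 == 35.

The moduli are pairwise coprime; M = 29·27·37 = 28971.
M/29 = 999; 999 ≡ 13 (mod 29); 13·9 ≡ 1, so inverse 9.
M/27 = 1073; 1073 ≡ 20 (mod 27); 20·23 ≡ 1, so inverse 23.
M/37 = 783; 783 ≡ 6 (mod 37); 6·31 ≡ 1, so inverse 31.
N ≡ 7·999·9 + 16·1073·23 + 35·783·31 = 1307356.
1307356 mod 28971 = 3661.

3661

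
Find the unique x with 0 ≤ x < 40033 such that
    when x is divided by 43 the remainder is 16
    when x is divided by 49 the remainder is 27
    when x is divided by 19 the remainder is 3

From x ≡ 16 (mod 43) write x = 16 + 43t. Substituting into x ≡ 27 (mod 49) gives 43t ≡ 11 (mod 49), and since 43⁻¹ ≡ 8 (mod 49), t ≡ 39. Hence x ≡ 16 + 43·39 = 1693 (mod 2107).
From x ≡ 1693 (mod 2107) write x = 1693 + 2107t. Substituting into x ≡ 3 (mod 19) gives 2107t ≡ 1 (mod 19), and since 17⁻¹ ≡ 9 (mod 19), t ≡ 9. Hence x ≡ 1693 + 2107·9 = 20656 (mod 40033).

20656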